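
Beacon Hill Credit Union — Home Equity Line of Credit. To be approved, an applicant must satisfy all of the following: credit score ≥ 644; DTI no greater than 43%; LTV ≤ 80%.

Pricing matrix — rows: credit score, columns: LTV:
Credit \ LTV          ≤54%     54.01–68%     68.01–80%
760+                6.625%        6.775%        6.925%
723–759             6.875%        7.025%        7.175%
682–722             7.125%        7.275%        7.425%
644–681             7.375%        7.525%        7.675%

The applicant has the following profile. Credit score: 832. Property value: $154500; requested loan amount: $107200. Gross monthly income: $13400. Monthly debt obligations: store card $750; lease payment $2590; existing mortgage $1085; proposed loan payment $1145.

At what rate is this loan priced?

6.925%

Credit score 832 ≥ 644; Total monthly debts = (750 + 2,590 + 1,085 + 1,145) = 5,570. DTI: 5,570 ÷ 13,400 = 41.6%, within the 43% cap
LTV: 107,200 ÷ 154,500 = 69.4%, within 80% cap
Credit 832 → row 760+; LTV 69.4% → column 68.01–80%. Grid cell → 6.925%.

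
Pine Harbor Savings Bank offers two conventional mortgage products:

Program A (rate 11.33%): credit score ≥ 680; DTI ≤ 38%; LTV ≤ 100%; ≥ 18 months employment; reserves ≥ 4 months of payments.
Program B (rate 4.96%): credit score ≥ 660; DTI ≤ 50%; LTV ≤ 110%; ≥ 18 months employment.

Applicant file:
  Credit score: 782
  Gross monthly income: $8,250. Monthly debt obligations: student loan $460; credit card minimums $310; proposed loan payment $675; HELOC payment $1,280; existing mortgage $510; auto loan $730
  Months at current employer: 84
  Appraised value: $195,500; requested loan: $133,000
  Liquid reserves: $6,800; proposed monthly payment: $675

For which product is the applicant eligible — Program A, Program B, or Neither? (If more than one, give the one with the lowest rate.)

Total debts = (460 + 310 + 675 + 1,280 + 510 + 730) = 3,965; DTI = 3,965/8,250 = 48.1%.
LTV = 133,000/195,500 = 68%.
Reserves = 6,800/675 = 10.1 months.
Program A: score 782 ≥ 680; DTI 48.1% > 38%; LTV 68% ≤ 100%; employment 84 ≥ 18 mo; reserves 10.1 ≥ 4 mo → does not qualify.
Program B: score 782 ≥ 660; DTI 48.1% ≤ 50%; LTV 68% ≤ 110%; employment 84 ≥ 18 mo → qualifies.

Program B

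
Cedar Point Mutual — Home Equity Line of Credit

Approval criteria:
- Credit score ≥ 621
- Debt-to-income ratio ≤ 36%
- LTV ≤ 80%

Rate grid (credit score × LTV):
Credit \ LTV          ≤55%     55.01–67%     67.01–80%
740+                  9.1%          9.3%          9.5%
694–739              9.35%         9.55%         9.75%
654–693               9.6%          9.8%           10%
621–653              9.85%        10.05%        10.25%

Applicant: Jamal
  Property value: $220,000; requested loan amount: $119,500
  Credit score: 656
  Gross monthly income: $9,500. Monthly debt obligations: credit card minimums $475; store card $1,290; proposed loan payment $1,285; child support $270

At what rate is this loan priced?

Credit score 656 ≥ 621; Total monthly debts = (475 + 1,290 + 1,285 + 270) = 3,320. DTI: 3,320 ÷ 9,500 = 34.9%, within the 36% cap
LTV: 119,500 ÷ 220,000 = 54.3%, within 80% cap
Credit 656 → row 654–693; LTV 54.3% → column ≤55%. Grid cell → 9.6%.

9.6%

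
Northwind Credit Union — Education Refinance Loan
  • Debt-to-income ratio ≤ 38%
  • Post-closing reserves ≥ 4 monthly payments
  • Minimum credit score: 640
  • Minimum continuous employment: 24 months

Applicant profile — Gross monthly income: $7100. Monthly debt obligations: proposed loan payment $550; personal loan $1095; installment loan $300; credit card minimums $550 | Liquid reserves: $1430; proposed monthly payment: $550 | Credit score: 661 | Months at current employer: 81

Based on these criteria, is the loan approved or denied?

Denied

Total monthly debts = (550 + 1,095 + 300 + 550) = 2,495. Debt-to-income = 2,495/7,100 = 35.1% — meets 38% limit
Liquid reserves cover 1,430/550 = 2.6 months — < 4 required
Credit score 661 ≥ 640 (meets)
Employment 81 ≥ 24 months
Fails on reserves.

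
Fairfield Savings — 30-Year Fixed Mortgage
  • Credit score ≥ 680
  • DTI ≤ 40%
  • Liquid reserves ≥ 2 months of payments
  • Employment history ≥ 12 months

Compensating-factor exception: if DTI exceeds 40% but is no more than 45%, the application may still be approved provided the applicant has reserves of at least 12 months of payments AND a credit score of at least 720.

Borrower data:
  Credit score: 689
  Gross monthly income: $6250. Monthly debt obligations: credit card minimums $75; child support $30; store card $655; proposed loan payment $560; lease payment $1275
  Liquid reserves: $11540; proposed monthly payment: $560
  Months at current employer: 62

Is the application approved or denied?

Denied

Credit score 689 ≥ 680 (meets base)
Total debts = (75 + 30 + 655 + 560 + 1,275) = 2,595. DTI = 2,595/6,250 = 41.5% > 40% — standard DTI limit exceeded.
Reserves = 11,540/560 = 20.6 months ≥ 2
Employment 62 ≥ 12 months
DTI 41.5% is within the 40%–45% exception band; checking compensating factors.
Reserves 20.6 ≥ 12 months; credit score 689 < 720.
Compensating-factor requirement not fully met.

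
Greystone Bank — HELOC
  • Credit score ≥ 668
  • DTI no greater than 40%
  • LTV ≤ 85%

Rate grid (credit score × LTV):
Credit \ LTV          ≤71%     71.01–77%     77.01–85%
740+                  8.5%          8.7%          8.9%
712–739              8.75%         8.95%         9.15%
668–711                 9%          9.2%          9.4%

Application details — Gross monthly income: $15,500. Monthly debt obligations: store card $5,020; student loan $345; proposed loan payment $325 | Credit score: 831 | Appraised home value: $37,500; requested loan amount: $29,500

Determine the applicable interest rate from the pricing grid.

8.9%

Credit score 831 ≥ 668; Total monthly debts = (5,020 + 345 + 325) = 5,690. Debt-to-income = 5,690/15,500 = 36.7% — meets 40% limit
LTV = 29,500/37,500 = 78.7% ≤ 85%
Score 831 is in the 740+ band; LTV 78.7% is in the 77.01–85% band → 8.9%.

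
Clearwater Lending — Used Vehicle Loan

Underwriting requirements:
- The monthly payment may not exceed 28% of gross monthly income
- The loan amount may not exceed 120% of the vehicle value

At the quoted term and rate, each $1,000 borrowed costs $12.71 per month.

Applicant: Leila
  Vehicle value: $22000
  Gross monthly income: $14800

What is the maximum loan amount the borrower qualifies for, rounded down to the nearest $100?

$26,400

Payment cap: 28% × $14,800 = $4,144/month.
At $12.71 per $1,000, that supports 4,144/12.71 × 1,000 ≈ $326,042 → $326,000.
LTV cap: 120% × $22,000 = $26,400 → $26,400.
Binding constraint: loan-to-value.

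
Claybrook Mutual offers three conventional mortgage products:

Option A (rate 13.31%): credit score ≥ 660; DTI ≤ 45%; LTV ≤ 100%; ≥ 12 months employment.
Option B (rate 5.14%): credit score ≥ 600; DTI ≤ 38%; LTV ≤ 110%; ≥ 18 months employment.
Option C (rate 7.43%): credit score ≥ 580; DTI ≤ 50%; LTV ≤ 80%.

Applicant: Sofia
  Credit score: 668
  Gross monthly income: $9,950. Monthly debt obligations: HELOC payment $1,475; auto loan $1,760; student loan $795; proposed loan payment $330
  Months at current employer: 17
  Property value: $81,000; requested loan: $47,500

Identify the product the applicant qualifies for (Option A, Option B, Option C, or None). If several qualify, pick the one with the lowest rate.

Total debts = (1,475 + 1,760 + 795 + 330) = 4,360; DTI = 4,360/9,950 = 43.8%.
LTV = 47,500/81,000 = 58.6%.
Option A: score 668 ≥ 660; DTI 43.8% ≤ 45%; LTV 58.6% ≤ 100%; employment 17 ≥ 12 mo → qualifies.
Option B: score 668 ≥ 600; DTI 43.8% > 38%; LTV 58.6% ≤ 110%; employment 17 < 18 mo → does not qualify.
Option C: score 668 ≥ 580; DTI 43.8% ≤ 50%; LTV 58.6% ≤ 80% → qualifies.
Qualifying: Option A, Option C. Lowest rate is 7.43% → Option C.

Option C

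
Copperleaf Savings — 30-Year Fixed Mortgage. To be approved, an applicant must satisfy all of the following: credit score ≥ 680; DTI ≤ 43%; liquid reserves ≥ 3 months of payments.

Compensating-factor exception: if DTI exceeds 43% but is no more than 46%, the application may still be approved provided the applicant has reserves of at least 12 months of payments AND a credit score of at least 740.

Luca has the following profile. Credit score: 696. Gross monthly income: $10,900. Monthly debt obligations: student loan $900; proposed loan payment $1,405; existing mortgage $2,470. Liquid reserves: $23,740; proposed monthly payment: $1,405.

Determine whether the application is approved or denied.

Denied

Credit score 696 ≥ 680 (meets base)
Total debts = (900 + 1,405 + 2,470) = 4,775. DTI = 4,775/10,900 = 43.8% > 43% — standard DTI limit exceeded.
Liquid reserves cover 23,740/1,405 = 16.9 months — ≥ 3 required
DTI 43.8% is within the 43%–46% exception band; checking compensating factors.
Reserves 16.9 ≥ 12 months; credit score 696 < 740.
Compensating-factor requirement not fully met.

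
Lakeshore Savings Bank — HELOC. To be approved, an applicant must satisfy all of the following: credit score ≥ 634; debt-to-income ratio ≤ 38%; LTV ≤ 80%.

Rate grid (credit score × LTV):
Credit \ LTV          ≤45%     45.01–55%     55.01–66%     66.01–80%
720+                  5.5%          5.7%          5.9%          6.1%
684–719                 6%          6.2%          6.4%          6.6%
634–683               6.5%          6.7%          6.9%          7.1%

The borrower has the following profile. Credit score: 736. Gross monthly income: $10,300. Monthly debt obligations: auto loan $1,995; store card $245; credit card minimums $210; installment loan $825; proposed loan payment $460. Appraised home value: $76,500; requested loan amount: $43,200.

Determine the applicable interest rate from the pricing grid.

5.9%

Credit score 736 ≥ 634; Total monthly debts = (1,995 + 245 + 210 + 825 + 460) = 3,735. Debt-to-income = 3,735/10,300 = 36.3% — meets 38% limit
LTV = 43,200/76,500 = 56.5% ≤ 80%
Score 736 is in the 720+ band; LTV 56.5% is in the 55.01–66% band → 5.9%.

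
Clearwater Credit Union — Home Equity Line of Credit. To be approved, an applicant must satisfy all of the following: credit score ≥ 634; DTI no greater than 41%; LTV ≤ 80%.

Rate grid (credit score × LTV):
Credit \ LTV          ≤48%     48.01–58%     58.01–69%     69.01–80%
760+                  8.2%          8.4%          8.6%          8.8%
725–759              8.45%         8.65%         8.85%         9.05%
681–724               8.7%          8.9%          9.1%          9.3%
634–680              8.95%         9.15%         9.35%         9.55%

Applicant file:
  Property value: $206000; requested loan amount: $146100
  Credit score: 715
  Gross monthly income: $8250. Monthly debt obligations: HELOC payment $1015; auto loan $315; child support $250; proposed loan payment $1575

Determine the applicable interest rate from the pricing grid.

9.3%

Credit score 715 ≥ 634; Total monthly debts = (1,015 + 315 + 250 + 1,575) = 3,155. DTI: 3,155 ÷ 8,250 = 38.2%, within the 41% cap
LTV = 146,100/206,000 = 70.9% ≤ 80%
Credit 715 → row 681–724; LTV 70.9% → column 69.01–80%. Grid cell → 9.3%.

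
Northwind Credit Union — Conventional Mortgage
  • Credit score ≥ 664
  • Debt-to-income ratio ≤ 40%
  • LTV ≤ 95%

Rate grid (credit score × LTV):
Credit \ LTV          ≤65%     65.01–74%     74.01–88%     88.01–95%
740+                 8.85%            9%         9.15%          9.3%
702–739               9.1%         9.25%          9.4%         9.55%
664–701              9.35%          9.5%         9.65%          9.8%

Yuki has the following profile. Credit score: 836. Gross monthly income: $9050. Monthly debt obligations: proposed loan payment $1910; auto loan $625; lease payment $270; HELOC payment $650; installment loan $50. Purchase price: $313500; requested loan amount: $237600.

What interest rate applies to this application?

9.15%

Credit score 836 ≥ 664; Total monthly debts = (1,910 + 625 + 270 + 650 + 50) = 3,505. Debt-to-income = 3,505/9,050 = 38.7% — meets 40% limit
LTV: 237,600 ÷ 313,500 = 75.8%, within 95% cap
Score 836 is in the 740+ band; LTV 75.8% is in the 74.01–88% band → 9.15%.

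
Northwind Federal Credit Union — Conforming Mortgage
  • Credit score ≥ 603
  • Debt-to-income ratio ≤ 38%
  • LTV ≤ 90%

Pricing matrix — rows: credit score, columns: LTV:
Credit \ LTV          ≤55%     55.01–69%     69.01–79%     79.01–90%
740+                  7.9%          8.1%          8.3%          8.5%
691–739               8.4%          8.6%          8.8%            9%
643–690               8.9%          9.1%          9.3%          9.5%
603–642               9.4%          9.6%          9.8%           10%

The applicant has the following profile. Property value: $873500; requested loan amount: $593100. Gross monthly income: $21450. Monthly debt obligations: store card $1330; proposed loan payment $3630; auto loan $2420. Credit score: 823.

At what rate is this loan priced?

8.1%

Credit score 823 ≥ 603; Total monthly debts = (1,330 + 3,630 + 2,420) = 7,380. Debt-to-income = 7,380/21,450 = 34.4% — meets 38% limit
LTV: 593,100 ÷ 873,500 = 67.9%, within 90% cap
Credit 823 → row 740+; LTV 67.9% → column 55.01–69%. Grid cell → 8.1%.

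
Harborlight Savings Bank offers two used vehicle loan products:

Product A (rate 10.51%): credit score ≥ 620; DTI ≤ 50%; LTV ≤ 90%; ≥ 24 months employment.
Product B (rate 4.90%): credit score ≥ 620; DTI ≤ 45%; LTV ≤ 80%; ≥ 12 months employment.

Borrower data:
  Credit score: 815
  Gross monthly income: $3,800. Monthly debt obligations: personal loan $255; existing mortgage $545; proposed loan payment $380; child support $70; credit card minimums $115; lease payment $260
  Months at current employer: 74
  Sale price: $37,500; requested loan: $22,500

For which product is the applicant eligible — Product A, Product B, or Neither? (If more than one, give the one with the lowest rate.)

Total debts = (255 + 545 + 380 + 70 + 115 + 260) = 1,625; DTI = 1,625/3,800 = 42.8%.
LTV = 22,500/37,500 = 60%.
Product A: score 815 ≥ 620; DTI 42.8% ≤ 50%; LTV 60% ≤ 90%; employment 74 ≥ 24 mo → qualifies.
Product B: score 815 ≥ 620; DTI 42.8% ≤ 45%; LTV 60% ≤ 80%; employment 74 ≥ 12 mo → qualifies.
Qualifying: Product A, Product B. Lowest rate is 4.90% → Product B.

Product B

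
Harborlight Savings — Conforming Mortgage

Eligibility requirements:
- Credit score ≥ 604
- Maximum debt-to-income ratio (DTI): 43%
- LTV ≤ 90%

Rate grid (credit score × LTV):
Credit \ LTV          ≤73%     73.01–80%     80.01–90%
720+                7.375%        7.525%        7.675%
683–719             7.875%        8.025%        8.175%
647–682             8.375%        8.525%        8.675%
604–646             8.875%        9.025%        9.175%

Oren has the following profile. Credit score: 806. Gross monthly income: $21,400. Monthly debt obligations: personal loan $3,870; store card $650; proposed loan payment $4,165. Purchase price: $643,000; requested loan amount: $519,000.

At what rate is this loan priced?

7.675%

Credit score 806 ≥ 604; Total monthly debts = (3,870 + 650 + 4,165) = 8,685. DTI = 8,685/21,400 = 40.6% ≤ 43%
LTV: 519,000 ÷ 643,000 = 80.7%, within 90% cap
Row: 806 falls in 720+. Column: 80.7% falls in 80.01–90%. Rate = 7.675%.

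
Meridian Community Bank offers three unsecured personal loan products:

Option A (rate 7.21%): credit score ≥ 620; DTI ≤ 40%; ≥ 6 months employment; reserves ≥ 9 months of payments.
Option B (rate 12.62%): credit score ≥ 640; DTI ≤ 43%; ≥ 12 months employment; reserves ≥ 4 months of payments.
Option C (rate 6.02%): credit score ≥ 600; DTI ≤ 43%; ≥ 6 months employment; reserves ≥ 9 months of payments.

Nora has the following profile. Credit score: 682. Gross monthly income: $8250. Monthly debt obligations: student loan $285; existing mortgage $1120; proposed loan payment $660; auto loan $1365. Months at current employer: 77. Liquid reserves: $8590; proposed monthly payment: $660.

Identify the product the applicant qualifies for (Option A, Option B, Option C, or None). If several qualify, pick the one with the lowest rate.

Option C

Total debts = (285 + 1,120 + 660 + 1,365) = 3,430; DTI = 3,430/8,250 = 41.6%.
Reserves = 8,590/660 = 13.0 months.
Option A: score 682 ≥ 620; DTI 41.6% > 40%; employment 77 ≥ 6 mo; reserves 13.0 ≥ 9 mo → does not qualify.
Option B: score 682 ≥ 640; DTI 41.6% ≤ 43%; employment 77 ≥ 12 mo; reserves 13.0 ≥ 4 mo → qualifies.
Option C: score 682 ≥ 600; DTI 41.6% ≤ 43%; employment 77 ≥ 6 mo; reserves 13.0 ≥ 9 mo → qualifies.
Qualifying: Option B, Option C. Lowest rate is 6.02% → Option C.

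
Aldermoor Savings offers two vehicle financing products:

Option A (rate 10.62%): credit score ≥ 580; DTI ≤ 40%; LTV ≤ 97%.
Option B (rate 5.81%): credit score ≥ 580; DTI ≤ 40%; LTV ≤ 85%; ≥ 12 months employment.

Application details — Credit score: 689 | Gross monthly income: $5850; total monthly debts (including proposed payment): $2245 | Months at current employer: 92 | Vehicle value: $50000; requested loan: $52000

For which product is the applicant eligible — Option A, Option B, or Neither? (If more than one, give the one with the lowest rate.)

Neither

DTI = 2,245/5,850 = 38.4%.
LTV = 52,000/50,000 = 104%.
Option A: score 689 ≥ 580; DTI 38.4% ≤ 40%; LTV 104% > 97% → does not qualify.
Option B: score 689 ≥ 580; DTI 38.4% ≤ 40%; LTV 104% > 85%; employment 92 ≥ 12 mo → does not qualify.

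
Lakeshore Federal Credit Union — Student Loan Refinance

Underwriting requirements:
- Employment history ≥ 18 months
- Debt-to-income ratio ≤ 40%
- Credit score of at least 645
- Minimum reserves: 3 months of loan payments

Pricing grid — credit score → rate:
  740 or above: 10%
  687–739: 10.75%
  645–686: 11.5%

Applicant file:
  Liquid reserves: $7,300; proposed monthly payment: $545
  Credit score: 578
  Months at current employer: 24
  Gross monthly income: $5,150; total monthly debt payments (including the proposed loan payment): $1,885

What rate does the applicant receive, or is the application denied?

Denied

Credit score 578 < 645 (below minimum)
Reserves = 7,300/545 = 13.4 months ≥ 3
Employment 24 ≥ 18 months
DTI: 1,885 ÷ 5,150 = 36.6%, within the 40% cap
Not all requirements met → denied.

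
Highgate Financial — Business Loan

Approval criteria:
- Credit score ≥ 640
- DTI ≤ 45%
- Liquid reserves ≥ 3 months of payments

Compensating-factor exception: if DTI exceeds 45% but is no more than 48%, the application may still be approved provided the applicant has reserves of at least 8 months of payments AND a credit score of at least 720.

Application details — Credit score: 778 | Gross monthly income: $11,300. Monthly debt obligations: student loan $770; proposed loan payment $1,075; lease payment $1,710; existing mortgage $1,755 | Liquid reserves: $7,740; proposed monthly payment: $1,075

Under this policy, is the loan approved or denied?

Denied

Credit score 778 ≥ 640 (meets base)
Total debts = (770 + 1,075 + 1,710 + 1,755) = 5,310. DTI = 5,310/11,300 = 47% > 45% — standard DTI limit exceeded.
Reserves = 7,740/1,075 = 7.2 months ≥ 3
47% falls in the override range (45%–48%), so the compensating-factor test applies.
Override check — reserves: 7.2 mo (short of 8); score: 778 (ok).
Compensating-factor requirement not fully met.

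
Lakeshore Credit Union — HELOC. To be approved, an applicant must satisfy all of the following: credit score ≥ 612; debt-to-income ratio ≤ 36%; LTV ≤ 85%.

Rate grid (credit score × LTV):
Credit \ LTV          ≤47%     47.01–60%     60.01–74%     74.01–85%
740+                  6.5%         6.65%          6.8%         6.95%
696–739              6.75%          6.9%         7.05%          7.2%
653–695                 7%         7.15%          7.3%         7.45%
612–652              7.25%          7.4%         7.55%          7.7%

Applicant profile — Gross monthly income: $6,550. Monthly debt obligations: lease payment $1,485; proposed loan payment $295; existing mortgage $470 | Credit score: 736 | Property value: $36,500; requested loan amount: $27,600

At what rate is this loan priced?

7.2%

Credit score 736 ≥ 612; Total monthly debts = (1,485 + 295 + 470) = 2,250. Debt-to-income = 2,250/6,550 = 34.4% — meets 36% limit
LTV = 27,600/36,500 = 75.6% ≤ 85%
Row: 736 falls in 696–739. Column: 75.6% falls in 74.01–85%. Rate = 7.2%.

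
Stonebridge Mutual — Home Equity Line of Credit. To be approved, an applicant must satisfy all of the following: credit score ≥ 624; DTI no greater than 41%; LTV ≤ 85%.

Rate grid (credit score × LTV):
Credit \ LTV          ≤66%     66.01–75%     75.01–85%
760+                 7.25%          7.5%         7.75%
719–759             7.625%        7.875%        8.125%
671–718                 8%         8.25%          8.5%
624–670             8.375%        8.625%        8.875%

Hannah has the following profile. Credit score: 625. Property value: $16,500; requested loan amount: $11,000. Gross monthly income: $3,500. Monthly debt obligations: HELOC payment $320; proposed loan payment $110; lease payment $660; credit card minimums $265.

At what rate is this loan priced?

8.625%

Credit score 625 ≥ 624; Total monthly debts = (320 + 110 + 660 + 265) = 1,355. Debt-to-income = 1,355/3,500 = 38.7% — meets 41% limit
Loan-to-value = 11,000/16,500 = 66.7% — pass (85% max)
Credit 625 → row 624–670; LTV 66.7% → column 66.01–75%. Grid cell → 8.625%.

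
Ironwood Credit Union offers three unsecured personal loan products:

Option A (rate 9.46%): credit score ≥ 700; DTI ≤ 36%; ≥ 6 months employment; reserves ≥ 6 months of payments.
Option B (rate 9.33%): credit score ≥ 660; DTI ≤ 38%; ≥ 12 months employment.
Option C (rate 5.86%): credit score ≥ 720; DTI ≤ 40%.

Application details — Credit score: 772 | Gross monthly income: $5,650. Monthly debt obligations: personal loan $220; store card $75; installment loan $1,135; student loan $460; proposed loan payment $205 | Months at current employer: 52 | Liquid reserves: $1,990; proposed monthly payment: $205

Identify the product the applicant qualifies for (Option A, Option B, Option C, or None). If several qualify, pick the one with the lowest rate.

Option C

Total debts = (220 + 75 + 1,135 + 460 + 205) = 2,095; DTI = 2,095/5,650 = 37.1%.
Reserves = 1,990/205 = 9.7 months.
Option A: score 772 ≥ 700; DTI 37.1% > 36%; employment 52 ≥ 6 mo; reserves 9.7 ≥ 6 mo → does not qualify.
Option B: score 772 ≥ 660; DTI 37.1% ≤ 38%; employment 52 ≥ 12 mo → qualifies.
Option C: score 772 ≥ 720; DTI 37.1% ≤ 40% → qualifies.
Qualifying: Option B, Option C. Lowest rate is 5.86% → Option C.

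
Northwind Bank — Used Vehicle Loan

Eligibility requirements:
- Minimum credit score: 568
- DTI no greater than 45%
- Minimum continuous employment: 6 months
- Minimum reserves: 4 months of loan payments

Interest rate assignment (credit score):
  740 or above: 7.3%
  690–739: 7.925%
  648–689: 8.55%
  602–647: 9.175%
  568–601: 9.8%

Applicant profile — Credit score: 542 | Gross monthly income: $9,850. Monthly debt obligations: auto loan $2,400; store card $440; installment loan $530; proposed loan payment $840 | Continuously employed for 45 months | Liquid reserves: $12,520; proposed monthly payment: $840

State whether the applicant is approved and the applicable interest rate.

Denied

Credit score 542 < 568 (below minimum)
Employment 45 ≥ 6 months
Total monthly debts = (2,400 + 440 + 530 + 840) = 4,210. DTI = 4,210/9,850 = 42.7% ≤ 45%
Liquid reserves cover 12,520/840 = 14.9 months — ≥ 4 required
Not all requirements met → denied.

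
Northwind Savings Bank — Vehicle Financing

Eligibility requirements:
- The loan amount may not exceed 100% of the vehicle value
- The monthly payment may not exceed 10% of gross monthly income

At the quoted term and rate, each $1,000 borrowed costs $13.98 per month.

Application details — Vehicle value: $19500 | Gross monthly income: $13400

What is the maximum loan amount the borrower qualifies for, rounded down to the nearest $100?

$19,500

Payment cap: 10% × $13,400 = $1,340/month.
At $13.98 per $1,000, that supports 1,340/13.98 × 1,000 ≈ $95,851 → $95,800.
LTV cap: 100% × $19,500 = $19,500 → $19,500.
Binding constraint: loan-to-value.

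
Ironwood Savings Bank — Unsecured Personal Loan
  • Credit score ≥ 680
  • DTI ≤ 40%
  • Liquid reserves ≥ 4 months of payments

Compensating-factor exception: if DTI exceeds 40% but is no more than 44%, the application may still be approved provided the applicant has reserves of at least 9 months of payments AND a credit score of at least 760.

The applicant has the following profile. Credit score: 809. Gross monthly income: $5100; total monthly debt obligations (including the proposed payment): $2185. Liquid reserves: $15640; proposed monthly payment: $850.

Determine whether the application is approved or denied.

Approved

Credit score 809 ≥ 680 (meets base)
DTI: 2,185 ÷ 5,100 = 42.8%, over the 40% base limit.
Reserves: 15,640 ÷ 850 = 18.4 months (meets 4-month minimum)
42.8% falls in the override range (40%–44%), so the compensating-factor test applies.
Override check — reserves: 18.4 mo (ok); score: 809 (ok).
Both override conditions satisfied; DTI exception granted.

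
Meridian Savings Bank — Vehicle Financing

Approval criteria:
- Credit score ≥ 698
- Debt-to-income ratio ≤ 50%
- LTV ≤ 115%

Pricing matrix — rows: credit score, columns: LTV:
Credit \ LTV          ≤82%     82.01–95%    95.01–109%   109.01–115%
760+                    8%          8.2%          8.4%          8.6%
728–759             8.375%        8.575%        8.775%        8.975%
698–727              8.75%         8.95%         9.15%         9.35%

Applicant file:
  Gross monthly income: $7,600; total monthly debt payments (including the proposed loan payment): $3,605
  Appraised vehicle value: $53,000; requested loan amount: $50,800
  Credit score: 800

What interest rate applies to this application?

8.4%

Credit score 800 ≥ 698; Debt-to-income = 3,605/7,600 = 47.4% — meets 50% limit
LTV = 50,800/53,000 = 95.8% ≤ 115%
Credit 800 → row 760+; LTV 95.8% → column 95.01–109%. Grid cell → 8.4%.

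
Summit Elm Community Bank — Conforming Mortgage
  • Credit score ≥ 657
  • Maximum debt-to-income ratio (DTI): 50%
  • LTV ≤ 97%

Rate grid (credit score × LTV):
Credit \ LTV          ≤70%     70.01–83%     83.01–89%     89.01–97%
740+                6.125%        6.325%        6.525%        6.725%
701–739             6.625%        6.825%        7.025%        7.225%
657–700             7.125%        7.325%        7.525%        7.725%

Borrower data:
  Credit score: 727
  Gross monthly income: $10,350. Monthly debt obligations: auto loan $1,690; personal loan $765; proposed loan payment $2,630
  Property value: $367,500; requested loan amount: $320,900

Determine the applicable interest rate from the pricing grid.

Credit score 727 ≥ 657; Total monthly debts = (1,690 + 765 + 2,630) = 5,085. Debt-to-income = 5,085/10,350 = 49.1% — meets 50% limit
LTV: 320,900 ÷ 367,500 = 87.3%, within 97% cap
Credit 727 → row 701–739; LTV 87.3% → column 83.01–89%. Grid cell → 7.025%.

7.025%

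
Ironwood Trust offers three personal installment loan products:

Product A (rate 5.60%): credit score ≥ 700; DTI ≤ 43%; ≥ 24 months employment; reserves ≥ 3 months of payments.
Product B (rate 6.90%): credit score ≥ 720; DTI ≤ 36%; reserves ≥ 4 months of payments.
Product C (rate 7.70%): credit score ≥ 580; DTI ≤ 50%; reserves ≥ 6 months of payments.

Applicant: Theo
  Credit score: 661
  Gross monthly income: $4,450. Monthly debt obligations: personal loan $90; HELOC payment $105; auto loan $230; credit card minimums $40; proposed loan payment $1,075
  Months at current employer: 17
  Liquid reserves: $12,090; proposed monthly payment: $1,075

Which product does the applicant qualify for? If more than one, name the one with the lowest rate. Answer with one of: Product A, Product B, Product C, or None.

Total debts = (90 + 105 + 230 + 40 + 1,075) = 1,540; DTI = 1,540/4,450 = 34.6%.
Reserves = 12,090/1,075 = 11.2 months.
Product A: score 661 < 700; DTI 34.6% ≤ 43%; employment 17 < 24 mo; reserves 11.2 ≥ 3 mo → does not qualify.
Product B: score 661 < 720; DTI 34.6% ≤ 36%; reserves 11.2 ≥ 4 mo → does not qualify.
Product C: score 661 ≥ 580; DTI 34.6% ≤ 50%; reserves 11.2 ≥ 6 mo → qualifies.

Product C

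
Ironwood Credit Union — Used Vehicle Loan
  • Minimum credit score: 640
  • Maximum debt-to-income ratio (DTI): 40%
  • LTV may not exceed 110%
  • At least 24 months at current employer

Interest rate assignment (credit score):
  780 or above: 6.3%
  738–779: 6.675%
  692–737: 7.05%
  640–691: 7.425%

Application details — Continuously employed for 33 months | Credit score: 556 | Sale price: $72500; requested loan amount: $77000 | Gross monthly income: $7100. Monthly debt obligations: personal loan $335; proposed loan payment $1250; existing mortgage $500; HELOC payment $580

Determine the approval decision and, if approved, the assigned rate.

Denied

Credit score 556 < 640 (below minimum)
Employment 33 ≥ 24 months
Loan-to-value = 77,000/72,500 = 106.2% — pass (110% max)
Total monthly debts = (335 + 1,250 + 500 + 580) = 2,665. DTI = 2,665/7,100 = 37.5% ≤ 40%
Not all requirements met → denied.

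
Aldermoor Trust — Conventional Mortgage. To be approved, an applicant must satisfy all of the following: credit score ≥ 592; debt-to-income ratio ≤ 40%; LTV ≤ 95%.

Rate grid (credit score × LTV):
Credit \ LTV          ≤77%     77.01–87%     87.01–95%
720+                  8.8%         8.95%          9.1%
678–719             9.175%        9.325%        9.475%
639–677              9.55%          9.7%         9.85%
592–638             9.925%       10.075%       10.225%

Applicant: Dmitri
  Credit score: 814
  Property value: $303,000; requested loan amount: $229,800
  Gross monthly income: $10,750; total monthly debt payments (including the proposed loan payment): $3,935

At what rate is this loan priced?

Credit score 814 ≥ 592; DTI = 3,935/10,750 = 36.6% ≤ 40%
Loan-to-value = 229,800/303,000 = 75.8% — pass (95% max)
Credit 814 → row 720+; LTV 75.8% → column ≤77%. Grid cell → 8.8%.

8.8%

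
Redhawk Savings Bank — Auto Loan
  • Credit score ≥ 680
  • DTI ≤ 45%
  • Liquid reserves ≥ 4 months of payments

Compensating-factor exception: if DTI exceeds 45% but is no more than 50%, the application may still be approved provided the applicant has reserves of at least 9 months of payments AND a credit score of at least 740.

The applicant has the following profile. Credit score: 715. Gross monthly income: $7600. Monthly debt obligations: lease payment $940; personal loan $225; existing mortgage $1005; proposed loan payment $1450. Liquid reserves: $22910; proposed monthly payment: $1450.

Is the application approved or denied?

Denied

Credit score 715 ≥ 680 (meets base)
Total debts = (940 + 225 + 1,005 + 1,450) = 3,620. DTI: 3,620 ÷ 7,600 = 47.6%, over the 45% base limit.
Reserves = 22,910/1,450 = 15.8 months ≥ 4
47.6% falls in the override range (45%–50%), so the compensating-factor test applies.
Reserves 15.8 ≥ 9 months; credit score 715 < 740.
Override conditions not both satisfied; exception does not apply.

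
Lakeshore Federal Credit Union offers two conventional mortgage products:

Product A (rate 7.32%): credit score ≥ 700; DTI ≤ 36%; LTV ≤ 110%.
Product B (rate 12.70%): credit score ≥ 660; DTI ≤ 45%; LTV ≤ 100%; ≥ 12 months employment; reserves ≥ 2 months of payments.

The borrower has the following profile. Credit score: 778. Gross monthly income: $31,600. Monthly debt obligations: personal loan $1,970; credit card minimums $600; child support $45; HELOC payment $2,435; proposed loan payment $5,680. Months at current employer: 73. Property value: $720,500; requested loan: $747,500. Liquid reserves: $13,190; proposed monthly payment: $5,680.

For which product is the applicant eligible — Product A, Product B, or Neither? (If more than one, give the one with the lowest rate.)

Product A

Total debts = (1,970 + 600 + 45 + 2,435 + 5,680) = 10,730; DTI = 10,730/31,600 = 34%.
LTV = 747,500/720,500 = 103.7%.
Reserves = 13,190/5,680 = 2.3 months.
Product A: score 778 ≥ 700; DTI 34% ≤ 36%; LTV 103.7% ≤ 110% → qualifies.
Product B: score 778 ≥ 660; DTI 34% ≤ 45%; LTV 103.7% > 100%; employment 73 ≥ 12 mo; reserves 2.3 ≥ 2 mo → does not qualify.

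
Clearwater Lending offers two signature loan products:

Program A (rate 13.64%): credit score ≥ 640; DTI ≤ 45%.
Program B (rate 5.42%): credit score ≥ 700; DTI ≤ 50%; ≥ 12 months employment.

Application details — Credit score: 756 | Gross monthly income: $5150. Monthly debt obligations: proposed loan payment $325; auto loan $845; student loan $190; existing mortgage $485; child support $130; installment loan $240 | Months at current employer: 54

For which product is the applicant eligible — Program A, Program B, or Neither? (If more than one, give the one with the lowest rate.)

Total debts = (325 + 845 + 190 + 485 + 130 + 240) = 2,215; DTI = 2,215/5,150 = 43%.
Program A: score 756 ≥ 640; DTI 43% ≤ 45% → qualifies.
Program B: score 756 ≥ 700; DTI 43% ≤ 50%; employment 54 ≥ 12 mo → qualifies.
Qualifying: Program A, Program B. Lowest rate is 5.42% → Program B.

Program B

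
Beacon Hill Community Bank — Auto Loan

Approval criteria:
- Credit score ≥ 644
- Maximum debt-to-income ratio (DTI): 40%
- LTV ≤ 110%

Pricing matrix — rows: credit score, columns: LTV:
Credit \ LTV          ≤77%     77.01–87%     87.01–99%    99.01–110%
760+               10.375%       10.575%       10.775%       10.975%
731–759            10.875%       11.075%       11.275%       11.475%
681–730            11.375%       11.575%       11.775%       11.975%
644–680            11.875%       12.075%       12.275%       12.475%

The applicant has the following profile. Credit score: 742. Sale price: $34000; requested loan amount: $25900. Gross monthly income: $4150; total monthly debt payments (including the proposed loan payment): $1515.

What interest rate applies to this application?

10.875%

Credit score 742 ≥ 644; DTI = 1,515/4,150 = 36.5% ≤ 40%
LTV: 25,900 ÷ 34,000 = 76.2%, within 110% cap
Row: 742 falls in 731–759. Column: 76.2% falls in ≤77%. Rate = 10.875%.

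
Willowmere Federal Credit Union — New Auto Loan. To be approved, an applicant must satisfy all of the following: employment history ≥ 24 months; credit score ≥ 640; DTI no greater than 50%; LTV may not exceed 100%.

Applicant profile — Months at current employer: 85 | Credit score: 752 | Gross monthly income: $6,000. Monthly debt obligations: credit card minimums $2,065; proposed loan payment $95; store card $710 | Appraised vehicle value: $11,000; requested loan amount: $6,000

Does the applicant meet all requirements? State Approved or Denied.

Approved

Employment 85 ≥ 24 months
Credit score 752 ≥ 640 (meets)
Total monthly debts = (2,065 + 95 + 710) = 2,870. Debt-to-income = 2,870/6,000 = 47.8% — meets 50% limit
Loan-to-value = 6,000/11,000 = 54.5% — pass (100% max)
All criteria satisfied.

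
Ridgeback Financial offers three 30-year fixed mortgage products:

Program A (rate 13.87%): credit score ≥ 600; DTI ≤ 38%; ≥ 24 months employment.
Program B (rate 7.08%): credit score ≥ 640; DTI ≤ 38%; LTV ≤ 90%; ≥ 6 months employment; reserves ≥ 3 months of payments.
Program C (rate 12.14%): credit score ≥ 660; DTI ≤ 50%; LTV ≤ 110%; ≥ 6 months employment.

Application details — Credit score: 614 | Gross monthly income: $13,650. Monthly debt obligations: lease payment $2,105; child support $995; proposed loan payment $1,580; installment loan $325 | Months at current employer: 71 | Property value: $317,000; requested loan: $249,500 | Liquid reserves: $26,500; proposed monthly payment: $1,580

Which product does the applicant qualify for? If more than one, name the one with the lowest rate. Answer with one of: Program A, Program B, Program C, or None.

Total debts = (2,105 + 995 + 1,580 + 325) = 5,005; DTI = 5,005/13,650 = 36.7%.
LTV = 249,500/317,000 = 78.7%.
Reserves = 26,500/1,580 = 16.8 months.
Program A: score 614 ≥ 600; DTI 36.7% ≤ 38%; employment 71 ≥ 24 mo → qualifies.
Program B: score 614 < 640; DTI 36.7% ≤ 38%; LTV 78.7% ≤ 90%; employment 71 ≥ 6 mo; reserves 16.8 ≥ 3 mo → does not qualify.
Program C: score 614 < 660; DTI 36.7% ≤ 50%; LTV 78.7% ≤ 110%; employment 71 ≥ 6 mo → does not qualify.

Program A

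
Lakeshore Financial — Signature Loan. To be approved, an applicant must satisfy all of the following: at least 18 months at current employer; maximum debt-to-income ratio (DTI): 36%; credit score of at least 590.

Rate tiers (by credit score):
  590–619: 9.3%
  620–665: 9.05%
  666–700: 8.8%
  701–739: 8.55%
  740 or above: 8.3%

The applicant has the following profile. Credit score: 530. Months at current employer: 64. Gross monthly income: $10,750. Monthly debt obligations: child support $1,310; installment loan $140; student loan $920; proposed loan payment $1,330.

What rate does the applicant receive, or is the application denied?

Credit score 530 < 590 (below minimum)
Total monthly debts = (1,310 + 140 + 920 + 1,330) = 3,700. Debt-to-income = 3,700/10,750 = 34.4% — meets 36% limit
Employment 64 ≥ 18 months
Not all requirements met → denied.

Denied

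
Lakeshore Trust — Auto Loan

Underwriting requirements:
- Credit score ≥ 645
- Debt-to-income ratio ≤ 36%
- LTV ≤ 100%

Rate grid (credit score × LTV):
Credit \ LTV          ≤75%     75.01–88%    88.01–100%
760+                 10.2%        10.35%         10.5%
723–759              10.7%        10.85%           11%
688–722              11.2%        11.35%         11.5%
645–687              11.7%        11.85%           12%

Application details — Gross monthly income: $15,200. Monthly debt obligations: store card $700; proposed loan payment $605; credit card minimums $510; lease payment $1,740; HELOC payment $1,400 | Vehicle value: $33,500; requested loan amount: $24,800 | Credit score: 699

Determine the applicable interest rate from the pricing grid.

11.2%

Credit score 699 ≥ 645; Total monthly debts = (700 + 605 + 510 + 1,740 + 1,400) = 4,955. DTI: 4,955 ÷ 15,200 = 32.6%, within the 36% cap
LTV = 24,800/33,500 = 74% ≤ 100%
Row: 699 falls in 688–722. Column: 74% falls in ≤75%. Rate = 11.2%.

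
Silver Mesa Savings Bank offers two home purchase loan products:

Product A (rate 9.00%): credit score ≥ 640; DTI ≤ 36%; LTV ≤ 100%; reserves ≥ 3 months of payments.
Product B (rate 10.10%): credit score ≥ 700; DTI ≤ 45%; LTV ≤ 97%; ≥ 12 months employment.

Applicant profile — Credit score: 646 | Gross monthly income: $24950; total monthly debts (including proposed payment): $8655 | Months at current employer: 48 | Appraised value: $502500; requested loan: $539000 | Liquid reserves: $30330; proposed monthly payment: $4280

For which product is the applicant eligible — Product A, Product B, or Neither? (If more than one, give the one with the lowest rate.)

DTI = 8,655/24,950 = 34.7%.
LTV = 539,000/502,500 = 107.3%.
Reserves = 30,330/4,280 = 7.1 months.
Product A: score 646 ≥ 640; DTI 34.7% ≤ 36%; LTV 107.3% > 100%; reserves 7.1 ≥ 3 mo → does not qualify.
Product B: score 646 < 700; DTI 34.7% ≤ 45%; LTV 107.3% > 97%; employment 48 ≥ 12 mo → does not qualify.

Neither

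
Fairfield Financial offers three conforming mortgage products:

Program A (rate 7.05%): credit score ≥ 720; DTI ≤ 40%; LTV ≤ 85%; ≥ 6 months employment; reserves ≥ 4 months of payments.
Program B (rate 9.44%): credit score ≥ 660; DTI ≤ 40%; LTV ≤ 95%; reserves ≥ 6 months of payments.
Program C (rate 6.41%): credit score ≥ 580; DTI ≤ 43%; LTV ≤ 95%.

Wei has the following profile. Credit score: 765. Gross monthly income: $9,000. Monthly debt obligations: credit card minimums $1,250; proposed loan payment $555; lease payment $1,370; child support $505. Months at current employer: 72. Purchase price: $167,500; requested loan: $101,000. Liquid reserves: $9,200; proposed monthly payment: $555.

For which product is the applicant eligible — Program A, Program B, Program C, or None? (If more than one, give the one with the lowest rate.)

Program C

Total debts = (1,250 + 555 + 1,370 + 505) = 3,680; DTI = 3,680/9,000 = 40.9%.
LTV = 101,000/167,500 = 60.3%.
Reserves = 9,200/555 = 16.6 months.
Program A: score 765 ≥ 720; DTI 40.9% > 40%; LTV 60.3% ≤ 85%; employment 72 ≥ 6 mo; reserves 16.6 ≥ 4 mo → does not qualify.
Program B: score 765 ≥ 660; DTI 40.9% > 40%; LTV 60.3% ≤ 95%; reserves 16.6 ≥ 6 mo → does not qualify.
Program C: score 765 ≥ 580; DTI 40.9% ≤ 43%; LTV 60.3% ≤ 95% → qualifies.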